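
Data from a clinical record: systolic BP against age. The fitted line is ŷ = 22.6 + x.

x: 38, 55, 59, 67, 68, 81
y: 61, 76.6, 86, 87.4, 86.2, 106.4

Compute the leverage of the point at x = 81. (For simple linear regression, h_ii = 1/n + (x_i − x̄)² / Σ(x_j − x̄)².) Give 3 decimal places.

x̄ = (38 + 55 + 59 + 67 + 68 + 81)/6 = 61.3333
Σ(x − x̄)² = 544.444 + 40.1111 + 5.44444 + 32.1111 + 44.4444 + 386.778 = 1053.33
h = 1/6 + (19.6667)²/1053.33 = 0.166667 + 0.367194 = 0.534

h = 0.534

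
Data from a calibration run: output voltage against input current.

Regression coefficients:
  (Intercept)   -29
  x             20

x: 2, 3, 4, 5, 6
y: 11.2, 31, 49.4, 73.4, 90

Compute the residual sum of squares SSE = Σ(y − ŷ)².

x=2: ŷ = -29 + 20·2 = 11; r = 11.2 − 11 = 0.2
x=3: ŷ = -29 + 20·3 = 31; r = 31 − 31 = 0
x=4: ŷ = -29 + 20·4 = 51; r = 49.4 − 51 = -1.6
x=5: ŷ = -29 + 20·5 = 71; r = 73.4 − 71 = 2.4
x=6: ŷ = -29 + 20·6 = 91; r = 90 − 91 = -1
SSE = 0.04 + 0 + 2.56 + 5.76 + 1 = 9.36

SSE = 9.36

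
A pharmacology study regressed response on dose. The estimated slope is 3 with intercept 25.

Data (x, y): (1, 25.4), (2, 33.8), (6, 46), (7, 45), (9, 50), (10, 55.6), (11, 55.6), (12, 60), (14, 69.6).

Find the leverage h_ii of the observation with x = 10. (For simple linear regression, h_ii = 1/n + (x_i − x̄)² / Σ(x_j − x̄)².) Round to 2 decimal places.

x̄ = (1 + 2 + 6 + 7 + 9 + 10 + 11 + 12 + 14)/9 = 8
Σ(x − x̄)² = 49 + 36 + 4 + 1 + 1 + 4 + 9 + 16 + 36 = 156
h = 1/9 + (2)²/156 = 0.111111 + 0.025641 = 0.14

h = 0.14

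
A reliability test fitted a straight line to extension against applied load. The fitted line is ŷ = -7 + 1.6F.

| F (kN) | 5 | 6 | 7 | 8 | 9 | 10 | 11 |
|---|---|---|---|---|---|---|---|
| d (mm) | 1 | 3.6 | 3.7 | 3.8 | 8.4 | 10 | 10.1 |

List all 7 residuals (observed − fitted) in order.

F=5: ŷ = -7 + 1.6·5 = 1; r = 1 − 1 = 0
F=6: ŷ = -7 + 1.6·6 = 2.6; r = 3.6 − 2.6 = 1
F=7: ŷ = -7 + 1.6·7 = 4.2; r = 3.7 − 4.2 = -0.5
F=8: ŷ = -7 + 1.6·8 = 5.8; r = 3.8 − 5.8 = -2
F=9: ŷ = -7 + 1.6·9 = 7.4; r = 8.4 − 7.4 = 1
F=10: ŷ = -7 + 1.6·10 = 9; r = 10 − 9 = 1
F=11: ŷ = -7 + 1.6·11 = 10.6; r = 10.1 − 10.6 = -0.5

0, 1, -0.5, -2, 1, 1, -0.5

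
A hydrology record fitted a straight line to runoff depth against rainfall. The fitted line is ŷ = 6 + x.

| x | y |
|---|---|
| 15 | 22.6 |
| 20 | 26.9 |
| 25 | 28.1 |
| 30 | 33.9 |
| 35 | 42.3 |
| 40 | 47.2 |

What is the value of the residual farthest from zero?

e = -2.9

x=15: ŷ = 6 + 15 = 21; e = 22.6 − 21 = 1.6
x=20: ŷ = 6 + 20 = 26; e = 26.9 − 26 = 0.9
x=25: ŷ = 6 + 25 = 31; e = 28.1 − 31 = -2.9
x=30: ŷ = 6 + 30 = 36; e = 33.9 − 36 = -2.1
x=35: ŷ = 6 + 35 = 41; e = 42.3 − 41 = 1.3
x=40: ŷ = 6 + 40 = 46; e = 47.2 − 46 = 1.2
Largest |e| is 2.9 at x = 25, residual -2.9.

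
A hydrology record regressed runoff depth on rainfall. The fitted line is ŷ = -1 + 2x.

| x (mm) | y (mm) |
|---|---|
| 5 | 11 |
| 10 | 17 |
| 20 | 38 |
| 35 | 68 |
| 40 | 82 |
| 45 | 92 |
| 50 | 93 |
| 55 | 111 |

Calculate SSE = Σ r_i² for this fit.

SSE = 68

x=5: ŷ = -1 + 2·5 = 9; r = 11 − 9 = 2
x=10: ŷ = -1 + 2·10 = 19; r = 17 − 19 = -2
x=20: ŷ = -1 + 2·20 = 39; r = 38 − 39 = -1
x=35: ŷ = -1 + 2·35 = 69; r = 68 − 69 = -1
x=40: ŷ = -1 + 2·40 = 79; r = 82 − 79 = 3
x=45: ŷ = -1 + 2·45 = 89; r = 92 − 89 = 3
x=50: ŷ = -1 + 2·50 = 99; r = 93 − 99 = -6
x=55: ŷ = -1 + 2·55 = 109; r = 111 − 109 = 2
SSE = 4 + 4 + 1 + 1 + 9 + 9 + 36 + 4 = 68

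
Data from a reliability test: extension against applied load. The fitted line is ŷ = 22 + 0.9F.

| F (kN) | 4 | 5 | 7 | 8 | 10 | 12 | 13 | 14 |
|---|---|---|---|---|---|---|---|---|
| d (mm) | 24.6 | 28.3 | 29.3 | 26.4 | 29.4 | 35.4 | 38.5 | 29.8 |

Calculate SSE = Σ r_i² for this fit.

F=4: ŷ = 22 + 0.9·4 = 25.6; r = 24.6 − 25.6 = -1
F=5: ŷ = 22 + 0.9·5 = 26.5; r = 28.3 − 26.5 = 1.8
F=7: ŷ = 22 + 0.9·7 = 28.3; r = 29.3 − 28.3 = 1
F=8: ŷ = 22 + 0.9·8 = 29.2; r = 26.4 − 29.2 = -2.8
F=10: ŷ = 22 + 0.9·10 = 31; r = 29.4 − 31 = -1.6
F=12: ŷ = 22 + 0.9·12 = 32.8; r = 35.4 − 32.8 = 2.6
F=13: ŷ = 22 + 0.9·13 = 33.7; r = 38.5 − 33.7 = 4.8
F=14: ŷ = 22 + 0.9·14 = 34.6; r = 29.8 − 34.6 = -4.8
SSE = 1 + 3.24 + 1 + 7.84 + 2.56 + 6.76 + 23.04 + 23.04 = 68.48

SSE = 68.48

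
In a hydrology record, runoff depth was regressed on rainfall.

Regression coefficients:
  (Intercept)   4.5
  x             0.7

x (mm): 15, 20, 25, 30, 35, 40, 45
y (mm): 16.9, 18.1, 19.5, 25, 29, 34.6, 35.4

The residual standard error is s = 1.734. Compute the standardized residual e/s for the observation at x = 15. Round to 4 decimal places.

ŷ = 4.5 + 0.7·15 = 15
e = 16.9 − 15 = 1.9
e/s = 1.9 / 1.734 = 1.0957

1.0957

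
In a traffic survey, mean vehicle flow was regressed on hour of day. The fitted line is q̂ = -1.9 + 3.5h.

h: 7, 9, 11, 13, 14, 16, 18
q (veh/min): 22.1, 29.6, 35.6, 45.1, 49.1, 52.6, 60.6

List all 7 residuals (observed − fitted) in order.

-0.5, 0, -1, 1.5, 2, -1.5, -0.5

h=7: q̂ = -1.9 + 3.5·7 = 22.6; e = 22.1 − 22.6 = -0.5
h=9: q̂ = -1.9 + 3.5·9 = 29.6; e = 29.6 − 29.6 = 0
h=11: q̂ = -1.9 + 3.5·11 = 36.6; e = 35.6 − 36.6 = -1
h=13: q̂ = -1.9 + 3.5·13 = 43.6; e = 45.1 − 43.6 = 1.5
h=14: q̂ = -1.9 + 3.5·14 = 47.1; e = 49.1 − 47.1 = 2
h=16: q̂ = -1.9 + 3.5·16 = 54.1; e = 52.6 − 54.1 = -1.5
h=18: q̂ = -1.9 + 3.5·18 = 61.1; e = 60.6 − 61.1 = -0.5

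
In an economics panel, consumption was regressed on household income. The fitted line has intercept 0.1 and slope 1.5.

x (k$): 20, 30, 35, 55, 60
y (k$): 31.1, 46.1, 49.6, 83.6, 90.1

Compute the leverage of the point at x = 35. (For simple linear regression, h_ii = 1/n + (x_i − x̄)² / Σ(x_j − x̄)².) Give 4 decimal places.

x̄ = (20 + 30 + 35 + 55 + 60)/5 = 40
Σ(x − x̄)² = 400 + 100 + 25 + 225 + 400 = 1150
h = 1/5 + (-5)²/1150 = 0.2 + 0.0217391 = 0.2217

h = 0.2217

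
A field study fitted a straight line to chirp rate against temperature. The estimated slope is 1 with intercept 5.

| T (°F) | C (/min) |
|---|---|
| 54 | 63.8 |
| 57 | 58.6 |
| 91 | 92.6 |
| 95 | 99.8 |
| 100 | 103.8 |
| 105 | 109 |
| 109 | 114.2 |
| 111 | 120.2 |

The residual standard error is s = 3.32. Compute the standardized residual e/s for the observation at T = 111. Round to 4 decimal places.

1.2651

ŷ = 5 + 111 = 116
e = 120.2 − 116 = 4.2
e/s = 4.2 / 3.32 = 1.2651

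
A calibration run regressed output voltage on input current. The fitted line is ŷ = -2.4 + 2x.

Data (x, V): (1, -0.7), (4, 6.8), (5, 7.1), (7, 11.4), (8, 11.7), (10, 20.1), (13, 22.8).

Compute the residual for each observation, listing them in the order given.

x=1: ŷ = -2.4 + 2·1 = -0.4; e = -0.7 − (-0.4) = -0.3
x=4: ŷ = -2.4 + 2·4 = 5.6; e = 6.8 − 5.6 = 1.2
x=5: ŷ = -2.4 + 2·5 = 7.6; e = 7.1 − 7.6 = -0.5
x=7: ŷ = -2.4 + 2·7 = 11.6; e = 11.4 − 11.6 = -0.2
x=8: ŷ = -2.4 + 2·8 = 13.6; e = 11.7 − 13.6 = -1.9
x=10: ŷ = -2.4 + 2·10 = 17.6; e = 20.1 − 17.6 = 2.5
x=13: ŷ = -2.4 + 2·13 = 23.6; e = 22.8 − 23.6 = -0.8

-0.3, 1.2, -0.5, -0.2, -1.9, 2.5, -0.8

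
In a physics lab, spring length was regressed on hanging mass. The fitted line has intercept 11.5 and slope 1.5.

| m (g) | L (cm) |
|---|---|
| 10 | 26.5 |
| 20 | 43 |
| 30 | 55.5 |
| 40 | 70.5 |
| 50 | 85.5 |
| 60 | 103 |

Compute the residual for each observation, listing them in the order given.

0, 1.5, -1, -1, -1, 1.5

m=10: ŷ = 11.5 + 1.5·10 = 26.5; r = 26.5 − 26.5 = 0
m=20: ŷ = 11.5 + 1.5·20 = 41.5; r = 43 − 41.5 = 1.5
m=30: ŷ = 11.5 + 1.5·30 = 56.5; r = 55.5 − 56.5 = -1
m=40: ŷ = 11.5 + 1.5·40 = 71.5; r = 70.5 − 71.5 = -1
m=50: ŷ = 11.5 + 1.5·50 = 86.5; r = 85.5 − 86.5 = -1
m=60: ŷ = 11.5 + 1.5·60 = 101.5; r = 103 − 101.5 = 1.5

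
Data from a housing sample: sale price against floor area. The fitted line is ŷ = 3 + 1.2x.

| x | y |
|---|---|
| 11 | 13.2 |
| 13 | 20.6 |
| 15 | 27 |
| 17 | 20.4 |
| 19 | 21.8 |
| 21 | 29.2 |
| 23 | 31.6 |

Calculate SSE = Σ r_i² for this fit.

SSE = 76

x=11: ŷ = 3 + 1.2·11 = 16.2; r = 13.2 − 16.2 = -3
x=13: ŷ = 3 + 1.2·13 = 18.6; r = 20.6 − 18.6 = 2
x=15: ŷ = 3 + 1.2·15 = 21; r = 27 − 21 = 6
x=17: ŷ = 3 + 1.2·17 = 23.4; r = 20.4 − 23.4 = -3
x=19: ŷ = 3 + 1.2·19 = 25.8; r = 21.8 − 25.8 = -4
x=21: ŷ = 3 + 1.2·21 = 28.2; r = 29.2 − 28.2 = 1
x=23: ŷ = 3 + 1.2·23 = 30.6; r = 31.6 − 30.6 = 1
SSE = 9 + 4 + 36 + 9 + 16 + 1 + 1 = 76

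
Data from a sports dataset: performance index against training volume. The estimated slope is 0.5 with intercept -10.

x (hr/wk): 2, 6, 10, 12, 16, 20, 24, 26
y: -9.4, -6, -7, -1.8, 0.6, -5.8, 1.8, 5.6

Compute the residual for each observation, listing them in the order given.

x=2: ŷ = -10 + 0.5·2 = -9; r = -9.4 − (-9) = -0.4
x=6: ŷ = -10 + 0.5·6 = -7; r = -6 − (-7) = 1
x=10: ŷ = -10 + 0.5·10 = -5; r = -7 − (-5) = -2
x=12: ŷ = -10 + 0.5·12 = -4; r = -1.8 − (-4) = 2.2
x=16: ŷ = -10 + 0.5·16 = -2; r = 0.6 − (-2) = 2.6
x=20: ŷ = -10 + 0.5·20 = 0; r = -5.8 − 0 = -5.8
x=24: ŷ = -10 + 0.5·24 = 2; r = 1.8 − 2 = -0.2
x=26: ŷ = -10 + 0.5·26 = 3; r = 5.6 − 3 = 2.6

-0.4, 1, -2, 2.2, 2.6, -5.8, -0.2, 2.6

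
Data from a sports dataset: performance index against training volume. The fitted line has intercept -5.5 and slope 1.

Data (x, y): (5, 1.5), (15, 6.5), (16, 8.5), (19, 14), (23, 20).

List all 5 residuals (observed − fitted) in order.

2, -3, -2, 0.5, 2.5

x=5: ŷ = -5.5 + 5 = -0.5; r = 1.5 − (-0.5) = 2
x=15: ŷ = -5.5 + 15 = 9.5; r = 6.5 − 9.5 = -3
x=16: ŷ = -5.5 + 16 = 10.5; r = 8.5 − 10.5 = -2
x=19: ŷ = -5.5 + 19 = 13.5; r = 14 − 13.5 = 0.5
x=23: ŷ = -5.5 + 23 = 17.5; r = 20 − 17.5 = 2.5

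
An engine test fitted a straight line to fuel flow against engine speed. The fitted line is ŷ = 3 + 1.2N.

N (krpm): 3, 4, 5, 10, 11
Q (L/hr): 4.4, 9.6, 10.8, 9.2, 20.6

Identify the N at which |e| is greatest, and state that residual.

N = 10, e = -5.8

N=3: ŷ = 3 + 1.2·3 = 6.6; e = 4.4 − 6.6 = -2.2
N=4: ŷ = 3 + 1.2·4 = 7.8; e = 9.6 − 7.8 = 1.8
N=5: ŷ = 3 + 1.2·5 = 9; e = 10.8 − 9 = 1.8
N=10: ŷ = 3 + 1.2·10 = 15; e = 9.2 − 15 = -5.8
N=11: ŷ = 3 + 1.2·11 = 16.2; e = 20.6 − 16.2 = 4.4
Largest |e| is 5.8 at N = 10, residual -5.8.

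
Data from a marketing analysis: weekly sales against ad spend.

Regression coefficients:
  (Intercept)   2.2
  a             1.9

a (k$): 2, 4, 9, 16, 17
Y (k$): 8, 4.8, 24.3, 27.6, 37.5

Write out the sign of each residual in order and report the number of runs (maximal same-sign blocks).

5 runs

a=2: ŷ = 2.2 + 1.9·2 = 6; e = 8 − 6 = 2
a=4: ŷ = 2.2 + 1.9·4 = 9.8; e = 4.8 − 9.8 = -5
a=9: ŷ = 2.2 + 1.9·9 = 19.3; e = 24.3 − 19.3 = 5
a=16: ŷ = 2.2 + 1.9·16 = 32.6; e = 27.6 − 32.6 = -5
a=17: ŷ = 2.2 + 1.9·17 = 34.5; e = 37.5 − 34.5 = 3
Signs: + − + − +
Runs: +×1, −×1, +×1, −×1, +×1 → 5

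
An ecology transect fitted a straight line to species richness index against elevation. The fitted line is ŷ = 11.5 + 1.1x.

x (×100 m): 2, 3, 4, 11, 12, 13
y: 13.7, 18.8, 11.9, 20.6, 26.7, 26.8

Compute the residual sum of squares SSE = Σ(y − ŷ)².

x=2: ŷ = 11.5 + 1.1·2 = 13.7; r = 13.7 − 13.7 = 0
x=3: ŷ = 11.5 + 1.1·3 = 14.8; r = 18.8 − 14.8 = 4
x=4: ŷ = 11.5 + 1.1·4 = 15.9; r = 11.9 − 15.9 = -4
x=11: ŷ = 11.5 + 1.1·11 = 23.6; r = 20.6 − 23.6 = -3
x=12: ŷ = 11.5 + 1.1·12 = 24.7; r = 26.7 − 24.7 = 2
x=13: ŷ = 11.5 + 1.1·13 = 25.8; r = 26.8 − 25.8 = 1
SSE = 0 + 16 + 16 + 9 + 4 + 1 = 46

SSE = 46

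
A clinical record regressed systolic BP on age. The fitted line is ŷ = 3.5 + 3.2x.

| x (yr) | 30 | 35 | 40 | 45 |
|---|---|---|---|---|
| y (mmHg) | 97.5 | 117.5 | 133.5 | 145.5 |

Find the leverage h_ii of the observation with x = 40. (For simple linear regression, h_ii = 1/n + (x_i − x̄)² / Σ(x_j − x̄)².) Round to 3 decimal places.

x̄ = (30 + 35 + 40 + 45)/4 = 37.5
Σ(x − x̄)² = 56.25 + 6.25 + 6.25 + 56.25 = 125
h = 1/4 + (2.5)²/125 = 0.25 + 0.05 = 0.300

h = 0.300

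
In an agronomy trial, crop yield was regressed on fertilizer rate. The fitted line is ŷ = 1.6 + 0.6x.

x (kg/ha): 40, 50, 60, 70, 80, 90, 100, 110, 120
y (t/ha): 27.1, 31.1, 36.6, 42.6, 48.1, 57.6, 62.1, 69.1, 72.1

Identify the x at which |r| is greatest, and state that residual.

x = 90, r = 2

x=40: ŷ = 1.6 + 0.6·40 = 25.6; r = 27.1 − 25.6 = 1.5
x=50: ŷ = 1.6 + 0.6·50 = 31.6; r = 31.1 − 31.6 = -0.5
x=60: ŷ = 1.6 + 0.6·60 = 37.6; r = 36.6 − 37.6 = -1
x=70: ŷ = 1.6 + 0.6·70 = 43.6; r = 42.6 − 43.6 = -1
x=80: ŷ = 1.6 + 0.6·80 = 49.6; r = 48.1 − 49.6 = -1.5
x=90: ŷ = 1.6 + 0.6·90 = 55.6; r = 57.6 − 55.6 = 2
x=100: ŷ = 1.6 + 0.6·100 = 61.6; r = 62.1 − 61.6 = 0.5
x=110: ŷ = 1.6 + 0.6·110 = 67.6; r = 69.1 − 67.6 = 1.5
x=120: ŷ = 1.6 + 0.6·120 = 73.6; r = 72.1 − 73.6 = -1.5
Largest |r| is 2 at x = 90, residual 2.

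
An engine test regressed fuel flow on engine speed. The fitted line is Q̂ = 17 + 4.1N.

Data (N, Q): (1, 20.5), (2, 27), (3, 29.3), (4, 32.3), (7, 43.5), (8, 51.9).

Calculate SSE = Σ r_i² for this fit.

N=1: Q̂ = 17 + 4.1·1 = 21.1; r = 20.5 − 21.1 = -0.6
N=2: Q̂ = 17 + 4.1·2 = 25.2; r = 27 − 25.2 = 1.8
N=3: Q̂ = 17 + 4.1·3 = 29.3; r = 29.3 − 29.3 = 0
N=4: Q̂ = 17 + 4.1·4 = 33.4; r = 32.3 − 33.4 = -1.1
N=7: Q̂ = 17 + 4.1·7 = 45.7; r = 43.5 − 45.7 = -2.2
N=8: Q̂ = 17 + 4.1·8 = 49.8; r = 51.9 − 49.8 = 2.1
SSE = 0.36 + 3.24 + 0 + 1.21 + 4.84 + 4.41 = 14.06

SSE = 14.06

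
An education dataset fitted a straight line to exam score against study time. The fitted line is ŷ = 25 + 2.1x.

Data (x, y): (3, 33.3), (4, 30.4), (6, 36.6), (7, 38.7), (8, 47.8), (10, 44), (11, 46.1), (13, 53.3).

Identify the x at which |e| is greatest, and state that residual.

x=3: ŷ = 25 + 2.1·3 = 31.3; e = 33.3 − 31.3 = 2
x=4: ŷ = 25 + 2.1·4 = 33.4; e = 30.4 − 33.4 = -3
x=6: ŷ = 25 + 2.1·6 = 37.6; e = 36.6 − 37.6 = -1
x=7: ŷ = 25 + 2.1·7 = 39.7; e = 38.7 − 39.7 = -1
x=8: ŷ = 25 + 2.1·8 = 41.8; e = 47.8 − 41.8 = 6
x=10: ŷ = 25 + 2.1·10 = 46; e = 44 − 46 = -2
x=11: ŷ = 25 + 2.1·11 = 48.1; e = 46.1 − 48.1 = -2
x=13: ŷ = 25 + 2.1·13 = 52.3; e = 53.3 − 52.3 = 1
Largest |e| is 6 at x = 8, residual 6.

x = 8, e = 6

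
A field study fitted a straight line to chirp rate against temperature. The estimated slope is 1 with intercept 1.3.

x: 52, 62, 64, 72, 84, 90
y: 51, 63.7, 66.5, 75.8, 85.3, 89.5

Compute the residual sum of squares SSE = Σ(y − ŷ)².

SSE = 16.38

x=52: ŷ = 1.3 + 52 = 53.3; r = 51 − 53.3 = -2.3
x=62: ŷ = 1.3 + 62 = 63.3; r = 63.7 − 63.3 = 0.4
x=64: ŷ = 1.3 + 64 = 65.3; r = 66.5 − 65.3 = 1.2
x=72: ŷ = 1.3 + 72 = 73.3; r = 75.8 − 73.3 = 2.5
x=84: ŷ = 1.3 + 84 = 85.3; r = 85.3 − 85.3 = 0
x=90: ŷ = 1.3 + 90 = 91.3; r = 89.5 − 91.3 = -1.8
SSE = 5.29 + 0.16 + 1.44 + 6.25 + 0 + 3.24 = 16.38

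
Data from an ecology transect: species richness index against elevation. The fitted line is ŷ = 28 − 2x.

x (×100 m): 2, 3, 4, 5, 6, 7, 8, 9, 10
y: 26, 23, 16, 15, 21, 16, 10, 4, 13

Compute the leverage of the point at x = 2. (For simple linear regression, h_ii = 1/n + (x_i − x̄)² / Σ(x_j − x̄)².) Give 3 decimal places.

h = 0.378

x̄ = (2 + 3 + 4 + 5 + 6 + 7 + 8 + 9 + 10)/9 = 6
Σ(x − x̄)² = 16 + 9 + 4 + 1 + 0 + 1 + 4 + 9 + 16 = 60
h = 1/9 + (-4)²/60 = 0.111111 + 0.266667 = 0.378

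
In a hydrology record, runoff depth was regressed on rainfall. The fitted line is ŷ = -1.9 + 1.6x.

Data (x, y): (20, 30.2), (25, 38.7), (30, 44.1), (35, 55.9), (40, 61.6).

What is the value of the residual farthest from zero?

e = -2

x=20: ŷ = -1.9 + 1.6·20 = 30.1; e = 30.2 − 30.1 = 0.1
x=25: ŷ = -1.9 + 1.6·25 = 38.1; e = 38.7 − 38.1 = 0.6
x=30: ŷ = -1.9 + 1.6·30 = 46.1; e = 44.1 − 46.1 = -2
x=35: ŷ = -1.9 + 1.6·35 = 54.1; e = 55.9 − 54.1 = 1.8
x=40: ŷ = -1.9 + 1.6·40 = 62.1; e = 61.6 − 62.1 = -0.5
Largest |e| is 2 at x = 30, residual -2.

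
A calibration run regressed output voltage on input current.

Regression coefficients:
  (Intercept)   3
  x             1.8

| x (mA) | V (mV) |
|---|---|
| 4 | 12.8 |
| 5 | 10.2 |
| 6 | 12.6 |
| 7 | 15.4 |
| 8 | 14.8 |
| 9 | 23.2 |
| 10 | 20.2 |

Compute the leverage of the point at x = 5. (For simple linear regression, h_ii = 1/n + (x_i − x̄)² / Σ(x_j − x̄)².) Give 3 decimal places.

x̄ = (4 + 5 + 6 + 7 + 8 + 9 + 10)/7 = 7
Σ(x − x̄)² = 9 + 4 + 1 + 0 + 1 + 4 + 9 = 28
h = 1/7 + (-2)²/28 = 0.142857 + 0.142857 = 0.286

h = 0.286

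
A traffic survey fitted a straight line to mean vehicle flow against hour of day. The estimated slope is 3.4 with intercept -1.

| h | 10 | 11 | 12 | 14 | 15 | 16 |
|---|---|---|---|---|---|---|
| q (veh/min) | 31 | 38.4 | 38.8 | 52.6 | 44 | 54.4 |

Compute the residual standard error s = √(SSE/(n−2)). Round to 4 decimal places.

s = 4.5277

h=10: ŷ = -1 + 3.4·10 = 33; e = 31 − 33 = -2
h=11: ŷ = -1 + 3.4·11 = 36.4; e = 38.4 − 36.4 = 2
h=12: ŷ = -1 + 3.4·12 = 39.8; e = 38.8 − 39.8 = -1
h=14: ŷ = -1 + 3.4·14 = 46.6; e = 52.6 − 46.6 = 6
h=15: ŷ = -1 + 3.4·15 = 50; e = 44 − 50 = -6
h=16: ŷ = -1 + 3.4·16 = 53.4; e = 54.4 − 53.4 = 1
SSE = 4 + 4 + 1 + 36 + 36 + 1 = 82
s = √(82/4) = √20.5 ≈ 4.5277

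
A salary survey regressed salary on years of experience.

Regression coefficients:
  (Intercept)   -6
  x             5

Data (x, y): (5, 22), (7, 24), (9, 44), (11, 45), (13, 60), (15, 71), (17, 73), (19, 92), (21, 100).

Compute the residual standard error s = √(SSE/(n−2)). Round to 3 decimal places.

s = 4.243

x=5: ŷ = -6 + 5·5 = 19; r = 22 − 19 = 3
x=7: ŷ = -6 + 5·7 = 29; r = 24 − 29 = -5
x=9: ŷ = -6 + 5·9 = 39; r = 44 − 39 = 5
x=11: ŷ = -6 + 5·11 = 49; r = 45 − 49 = -4
x=13: ŷ = -6 + 5·13 = 59; r = 60 − 59 = 1
x=15: ŷ = -6 + 5·15 = 69; r = 71 − 69 = 2
x=17: ŷ = -6 + 5·17 = 79; r = 73 − 79 = -6
x=19: ŷ = -6 + 5·19 = 89; r = 92 − 89 = 3
x=21: ŷ = -6 + 5·21 = 99; r = 100 − 99 = 1
SSE = 9 + 25 + 25 + 16 + 1 + 4 + 36 + 9 + 1 = 126
s = √(126/7) = √18 ≈ 4.243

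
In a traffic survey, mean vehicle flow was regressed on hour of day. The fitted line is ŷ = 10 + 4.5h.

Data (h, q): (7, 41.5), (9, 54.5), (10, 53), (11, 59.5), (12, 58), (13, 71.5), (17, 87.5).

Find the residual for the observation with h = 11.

ŷ = 10 + 4.5·11 = 59.5
e = 59.5 − 59.5 = 0

e = 0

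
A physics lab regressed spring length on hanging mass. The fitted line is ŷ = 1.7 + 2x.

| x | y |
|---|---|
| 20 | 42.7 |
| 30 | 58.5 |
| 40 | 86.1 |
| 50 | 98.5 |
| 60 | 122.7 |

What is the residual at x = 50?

ŷ = 1.7 + 2·50 = 101.7
r = 98.5 − 101.7 = -3.2

r = -3.2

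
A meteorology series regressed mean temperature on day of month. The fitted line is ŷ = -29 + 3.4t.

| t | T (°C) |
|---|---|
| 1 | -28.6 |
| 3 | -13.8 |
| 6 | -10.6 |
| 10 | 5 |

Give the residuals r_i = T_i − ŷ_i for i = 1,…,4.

t=1: ŷ = -29 + 3.4·1 = -25.6; r = -28.6 − (-25.6) = -3
t=3: ŷ = -29 + 3.4·3 = -18.8; r = -13.8 − (-18.8) = 5
t=6: ŷ = -29 + 3.4·6 = -8.6; r = -10.6 − (-8.6) = -2
t=10: ŷ = -29 + 3.4·10 = 5; r = 5 − 5 = 0

-3, 5, -2, 0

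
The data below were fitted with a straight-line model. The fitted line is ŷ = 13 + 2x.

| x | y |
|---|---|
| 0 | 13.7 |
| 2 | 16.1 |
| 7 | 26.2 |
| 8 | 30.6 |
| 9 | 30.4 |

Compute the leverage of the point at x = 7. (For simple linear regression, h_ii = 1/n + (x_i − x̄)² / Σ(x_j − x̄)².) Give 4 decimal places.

h = 0.2516

x̄ = (0 + 2 + 7 + 8 + 9)/5 = 5.2
Σ(x − x̄)² = 27.04 + 10.24 + 3.24 + 7.84 + 14.44 = 62.8
h = 1/5 + (1.8)²/62.8 = 0.2 + 0.0515924 = 0.2516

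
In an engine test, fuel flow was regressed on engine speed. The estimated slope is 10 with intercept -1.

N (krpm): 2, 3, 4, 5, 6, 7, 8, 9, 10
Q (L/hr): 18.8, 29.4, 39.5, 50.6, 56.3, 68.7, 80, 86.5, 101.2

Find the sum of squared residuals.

N=2: Q̂ = -1 + 10·2 = 19; r = 18.8 − 19 = -0.2
N=3: Q̂ = -1 + 10·3 = 29; r = 29.4 − 29 = 0.4
N=4: Q̂ = -1 + 10·4 = 39; r = 39.5 − 39 = 0.5
N=5: Q̂ = -1 + 10·5 = 49; r = 50.6 − 49 = 1.6
N=6: Q̂ = -1 + 10·6 = 59; r = 56.3 − 59 = -2.7
N=7: Q̂ = -1 + 10·7 = 69; r = 68.7 − 69 = -0.3
N=8: Q̂ = -1 + 10·8 = 79; r = 80 − 79 = 1
N=9: Q̂ = -1 + 10·9 = 89; r = 86.5 − 89 = -2.5
N=10: Q̂ = -1 + 10·10 = 99; r = 101.2 − 99 = 2.2
SSE = 0.04 + 0.16 + 0.25 + 2.56 + 7.29 + 0.09 + 1 + 6.25 + 4.84 = 22.48

SSE = 22.48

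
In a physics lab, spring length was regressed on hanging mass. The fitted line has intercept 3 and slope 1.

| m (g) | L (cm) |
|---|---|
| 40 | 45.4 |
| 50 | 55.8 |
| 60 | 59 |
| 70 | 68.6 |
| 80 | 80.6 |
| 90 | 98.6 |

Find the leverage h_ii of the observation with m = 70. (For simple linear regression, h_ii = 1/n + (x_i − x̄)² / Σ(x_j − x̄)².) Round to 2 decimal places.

m̄ = (40 + 50 + 60 + 70 + 80 + 90)/6 = 65
Σ(m − m̄)² = 625 + 225 + 25 + 25 + 225 + 625 = 1750
h = 1/6 + (5)²/1750 = 0.166667 + 0.0142857 = 0.18

h = 0.18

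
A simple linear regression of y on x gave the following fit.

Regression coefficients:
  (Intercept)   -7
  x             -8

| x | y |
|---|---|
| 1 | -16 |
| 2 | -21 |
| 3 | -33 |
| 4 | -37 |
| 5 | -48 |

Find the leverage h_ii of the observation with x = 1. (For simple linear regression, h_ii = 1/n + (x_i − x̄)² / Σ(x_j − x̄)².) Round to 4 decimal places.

x̄ = (1 + 2 + 3 + 4 + 5)/5 = 3
Σ(x − x̄)² = 4 + 1 + 0 + 1 + 4 = 10
h = 1/5 + (-2)²/10 = 0.2 + 0.4 = 0.6000

h = 0.6000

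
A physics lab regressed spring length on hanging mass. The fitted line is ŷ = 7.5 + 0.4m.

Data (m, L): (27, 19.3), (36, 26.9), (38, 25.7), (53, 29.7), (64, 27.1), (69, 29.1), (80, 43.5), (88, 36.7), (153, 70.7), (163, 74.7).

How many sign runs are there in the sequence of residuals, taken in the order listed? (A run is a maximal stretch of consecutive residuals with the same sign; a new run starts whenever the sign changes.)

m=27: ŷ = 7.5 + 0.4·27 = 18.3; e = 19.3 − 18.3 = 1
m=36: ŷ = 7.5 + 0.4·36 = 21.9; e = 26.9 − 21.9 = 5
m=38: ŷ = 7.5 + 0.4·38 = 22.7; e = 25.7 − 22.7 = 3
m=53: ŷ = 7.5 + 0.4·53 = 28.7; e = 29.7 − 28.7 = 1
m=64: ŷ = 7.5 + 0.4·64 = 33.1; e = 27.1 − 33.1 = -6
m=69: ŷ = 7.5 + 0.4·69 = 35.1; e = 29.1 − 35.1 = -6
m=80: ŷ = 7.5 + 0.4·80 = 39.5; e = 43.5 − 39.5 = 4
m=88: ŷ = 7.5 + 0.4·88 = 42.7; e = 36.7 − 42.7 = -6
m=153: ŷ = 7.5 + 0.4·153 = 68.7; e = 70.7 − 68.7 = 2
m=163: ŷ = 7.5 + 0.4·163 = 72.7; e = 74.7 − 72.7 = 2
Signs: + + + + − − + − + +
Runs: +×4, −×2, +×1, −×1, +×2 → 5

5 runs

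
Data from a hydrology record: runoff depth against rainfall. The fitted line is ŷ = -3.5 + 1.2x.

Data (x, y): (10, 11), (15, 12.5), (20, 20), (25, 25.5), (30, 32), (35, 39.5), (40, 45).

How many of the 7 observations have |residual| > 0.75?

4

x=10: ŷ = -3.5 + 1.2·10 = 8.5; r = 11 − 8.5 = 2.5
x=15: ŷ = -3.5 + 1.2·15 = 14.5; r = 12.5 − 14.5 = -2
x=20: ŷ = -3.5 + 1.2·20 = 20.5; r = 20 − 20.5 = -0.5
x=25: ŷ = -3.5 + 1.2·25 = 26.5; r = 25.5 − 26.5 = -1
x=30: ŷ = -3.5 + 1.2·30 = 32.5; r = 32 − 32.5 = -0.5
x=35: ŷ = -3.5 + 1.2·35 = 38.5; r = 39.5 − 38.5 = 1
x=40: ŷ = -3.5 + 1.2·40 = 44.5; r = 45 − 44.5 = 0.5
|r| > 0.75: x=10 (|r|=2.5), x=15 (|r|=2), x=25 (|r|=1), x=35 (|r|=1) → 4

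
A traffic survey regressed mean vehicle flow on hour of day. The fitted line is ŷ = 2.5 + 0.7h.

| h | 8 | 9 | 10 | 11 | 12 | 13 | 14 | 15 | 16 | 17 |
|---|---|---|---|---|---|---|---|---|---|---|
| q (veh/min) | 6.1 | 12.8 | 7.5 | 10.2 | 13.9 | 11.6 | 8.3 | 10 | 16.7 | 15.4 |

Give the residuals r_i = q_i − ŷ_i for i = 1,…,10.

h=8: ŷ = 2.5 + 0.7·8 = 8.1; r = 6.1 − 8.1 = -2
h=9: ŷ = 2.5 + 0.7·9 = 8.8; r = 12.8 − 8.8 = 4
h=10: ŷ = 2.5 + 0.7·10 = 9.5; r = 7.5 − 9.5 = -2
h=11: ŷ = 2.5 + 0.7·11 = 10.2; r = 10.2 − 10.2 = 0
h=12: ŷ = 2.5 + 0.7·12 = 10.9; r = 13.9 − 10.9 = 3
h=13: ŷ = 2.5 + 0.7·13 = 11.6; r = 11.6 − 11.6 = 0
h=14: ŷ = 2.5 + 0.7·14 = 12.3; r = 8.3 − 12.3 = -4
h=15: ŷ = 2.5 + 0.7·15 = 13; r = 10 − 13 = -3
h=16: ŷ = 2.5 + 0.7·16 = 13.7; r = 16.7 − 13.7 = 3
h=17: ŷ = 2.5 + 0.7·17 = 14.4; r = 15.4 − 14.4 = 1

-2, 4, -2, 0, 3, 0, -4, -3, 3, 1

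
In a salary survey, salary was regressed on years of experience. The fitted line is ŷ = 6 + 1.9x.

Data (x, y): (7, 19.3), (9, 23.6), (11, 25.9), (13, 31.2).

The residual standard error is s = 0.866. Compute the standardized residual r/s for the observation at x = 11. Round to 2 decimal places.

ŷ = 6 + 1.9·11 = 26.9
r = 25.9 − 26.9 = -1
r/s = -1 / 0.866 = -1.15

-1.15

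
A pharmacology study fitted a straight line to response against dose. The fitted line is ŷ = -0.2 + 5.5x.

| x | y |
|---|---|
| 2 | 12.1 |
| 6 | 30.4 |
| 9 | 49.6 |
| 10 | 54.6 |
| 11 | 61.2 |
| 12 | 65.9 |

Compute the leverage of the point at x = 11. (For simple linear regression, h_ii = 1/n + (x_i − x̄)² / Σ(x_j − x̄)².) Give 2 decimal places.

x̄ = (2 + 6 + 9 + 10 + 11 + 12)/6 = 8.33333
Σ(x − x̄)² = 40.1111 + 5.44444 + 0.444444 + 2.77778 + 7.11111 + 13.4444 = 69.3333
h = 1/6 + (2.66667)²/69.3333 = 0.166667 + 0.102564 = 0.27

h = 0.27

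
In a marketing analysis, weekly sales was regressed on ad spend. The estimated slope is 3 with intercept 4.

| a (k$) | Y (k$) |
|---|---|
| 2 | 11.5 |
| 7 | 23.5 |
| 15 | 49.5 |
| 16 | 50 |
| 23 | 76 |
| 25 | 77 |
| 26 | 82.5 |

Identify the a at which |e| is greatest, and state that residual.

a = 23, e = 3

a=2: Ŷ = 4 + 3·2 = 10; e = 11.5 − 10 = 1.5
a=7: Ŷ = 4 + 3·7 = 25; e = 23.5 − 25 = -1.5
a=15: Ŷ = 4 + 3·15 = 49; e = 49.5 − 49 = 0.5
a=16: Ŷ = 4 + 3·16 = 52; e = 50 − 52 = -2
a=23: Ŷ = 4 + 3·23 = 73; e = 76 − 73 = 3
a=25: Ŷ = 4 + 3·25 = 79; e = 77 − 79 = -2
a=26: Ŷ = 4 + 3·26 = 82; e = 82.5 − 82 = 0.5
Largest |e| is 3 at a = 23, residual 3.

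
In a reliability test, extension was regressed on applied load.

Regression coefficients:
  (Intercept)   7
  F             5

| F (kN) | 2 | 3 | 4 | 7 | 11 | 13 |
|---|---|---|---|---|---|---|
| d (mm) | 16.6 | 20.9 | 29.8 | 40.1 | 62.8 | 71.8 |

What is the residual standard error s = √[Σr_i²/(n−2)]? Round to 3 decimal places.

s = 1.837

F=2: d̂ = 7 + 5·2 = 17; r = 16.6 − 17 = -0.4
F=3: d̂ = 7 + 5·3 = 22; r = 20.9 − 22 = -1.1
F=4: d̂ = 7 + 5·4 = 27; r = 29.8 − 27 = 2.8
F=7: d̂ = 7 + 5·7 = 42; r = 40.1 − 42 = -1.9
F=11: d̂ = 7 + 5·11 = 62; r = 62.8 − 62 = 0.8
F=13: d̂ = 7 + 5·13 = 72; r = 71.8 − 72 = -0.2
SSE = 0.16 + 1.21 + 7.84 + 3.61 + 0.64 + 0.04 = 13.5
s = √(13.5/4) = √3.375 ≈ 1.837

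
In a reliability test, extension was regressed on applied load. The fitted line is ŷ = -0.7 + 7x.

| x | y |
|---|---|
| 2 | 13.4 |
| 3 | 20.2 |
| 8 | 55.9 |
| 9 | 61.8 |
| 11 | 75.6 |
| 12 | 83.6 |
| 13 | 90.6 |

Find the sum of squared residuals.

x=2: ŷ = -0.7 + 7·2 = 13.3; e = 13.4 − 13.3 = 0.1
x=3: ŷ = -0.7 + 7·3 = 20.3; e = 20.2 − 20.3 = -0.1
x=8: ŷ = -0.7 + 7·8 = 55.3; e = 55.9 − 55.3 = 0.6
x=9: ŷ = -0.7 + 7·9 = 62.3; e = 61.8 − 62.3 = -0.5
x=11: ŷ = -0.7 + 7·11 = 76.3; e = 75.6 − 76.3 = -0.7
x=12: ŷ = -0.7 + 7·12 = 83.3; e = 83.6 − 83.3 = 0.3
x=13: ŷ = -0.7 + 7·13 = 90.3; e = 90.6 − 90.3 = 0.3
SSE = 0.01 + 0.01 + 0.36 + 0.25 + 0.49 + 0.09 + 0.09 = 1.3

SSE = 1.3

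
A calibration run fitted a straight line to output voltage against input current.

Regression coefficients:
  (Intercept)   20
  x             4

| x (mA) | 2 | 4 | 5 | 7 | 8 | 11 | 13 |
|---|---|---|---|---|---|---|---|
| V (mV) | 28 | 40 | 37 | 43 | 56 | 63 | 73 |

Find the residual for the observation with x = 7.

e = -5

V̂ = 20 + 4·7 = 48
e = 43 − 48 = -5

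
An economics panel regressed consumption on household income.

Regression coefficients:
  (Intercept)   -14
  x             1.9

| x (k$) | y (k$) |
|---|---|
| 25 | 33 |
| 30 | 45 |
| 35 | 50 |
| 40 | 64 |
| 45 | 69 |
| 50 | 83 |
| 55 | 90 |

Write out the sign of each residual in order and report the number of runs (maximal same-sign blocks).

7 runs

x=25: ŷ = -14 + 1.9·25 = 33.5; e = 33 − 33.5 = -0.5
x=30: ŷ = -14 + 1.9·30 = 43; e = 45 − 43 = 2
x=35: ŷ = -14 + 1.9·35 = 52.5; e = 50 − 52.5 = -2.5
x=40: ŷ = -14 + 1.9·40 = 62; e = 64 − 62 = 2
x=45: ŷ = -14 + 1.9·45 = 71.5; e = 69 − 71.5 = -2.5
x=50: ŷ = -14 + 1.9·50 = 81; e = 83 − 81 = 2
x=55: ŷ = -14 + 1.9·55 = 90.5; e = 90 − 90.5 = -0.5
Signs: − + − + − + −
Runs: −×1, +×1, −×1, +×1, −×1, +×1, −×1 → 7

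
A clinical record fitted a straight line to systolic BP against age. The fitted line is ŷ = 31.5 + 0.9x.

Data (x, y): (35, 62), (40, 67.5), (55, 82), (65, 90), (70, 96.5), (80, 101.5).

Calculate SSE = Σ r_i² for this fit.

SSE = 10

x=35: ŷ = 31.5 + 0.9·35 = 63; r = 62 − 63 = -1
x=40: ŷ = 31.5 + 0.9·40 = 67.5; r = 67.5 − 67.5 = 0
x=55: ŷ = 31.5 + 0.9·55 = 81; r = 82 − 81 = 1
x=65: ŷ = 31.5 + 0.9·65 = 90; r = 90 − 90 = 0
x=70: ŷ = 31.5 + 0.9·70 = 94.5; r = 96.5 − 94.5 = 2
x=80: ŷ = 31.5 + 0.9·80 = 103.5; r = 101.5 − 103.5 = -2
SSE = 1 + 0 + 1 + 0 + 4 + 4 = 10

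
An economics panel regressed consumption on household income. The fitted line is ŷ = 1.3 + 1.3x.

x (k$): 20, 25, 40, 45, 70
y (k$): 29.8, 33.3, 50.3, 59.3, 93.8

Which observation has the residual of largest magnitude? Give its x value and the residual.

x = 40, e = -3

x=20: ŷ = 1.3 + 1.3·20 = 27.3; e = 29.8 − 27.3 = 2.5
x=25: ŷ = 1.3 + 1.3·25 = 33.8; e = 33.3 − 33.8 = -0.5
x=40: ŷ = 1.3 + 1.3·40 = 53.3; e = 50.3 − 53.3 = -3
x=45: ŷ = 1.3 + 1.3·45 = 59.8; e = 59.3 − 59.8 = -0.5
x=70: ŷ = 1.3 + 1.3·70 = 92.3; e = 93.8 − 92.3 = 1.5
Largest |e| is 3 at x = 40, residual -3.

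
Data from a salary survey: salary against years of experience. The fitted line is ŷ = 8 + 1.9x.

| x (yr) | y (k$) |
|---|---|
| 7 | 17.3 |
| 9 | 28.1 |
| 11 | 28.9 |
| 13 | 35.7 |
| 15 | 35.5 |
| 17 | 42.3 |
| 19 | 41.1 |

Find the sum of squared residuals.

SSE = 48

x=7: ŷ = 8 + 1.9·7 = 21.3; r = 17.3 − 21.3 = -4
x=9: ŷ = 8 + 1.9·9 = 25.1; r = 28.1 − 25.1 = 3
x=11: ŷ = 8 + 1.9·11 = 28.9; r = 28.9 − 28.9 = 0
x=13: ŷ = 8 + 1.9·13 = 32.7; r = 35.7 − 32.7 = 3
x=15: ŷ = 8 + 1.9·15 = 36.5; r = 35.5 − 36.5 = -1
x=17: ŷ = 8 + 1.9·17 = 40.3; r = 42.3 − 40.3 = 2
x=19: ŷ = 8 + 1.9·19 = 44.1; r = 41.1 − 44.1 = -3
SSE = 16 + 9 + 0 + 9 + 1 + 4 + 9 = 48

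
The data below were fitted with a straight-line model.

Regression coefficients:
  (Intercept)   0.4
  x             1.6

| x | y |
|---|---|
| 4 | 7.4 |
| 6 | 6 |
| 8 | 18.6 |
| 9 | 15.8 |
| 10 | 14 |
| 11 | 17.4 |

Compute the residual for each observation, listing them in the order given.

0.6, -4, 5.4, 1, -2.4, -0.6

x=4: ŷ = 0.4 + 1.6·4 = 6.8; r = 7.4 − 6.8 = 0.6
x=6: ŷ = 0.4 + 1.6·6 = 10; r = 6 − 10 = -4
x=8: ŷ = 0.4 + 1.6·8 = 13.2; r = 18.6 − 13.2 = 5.4
x=9: ŷ = 0.4 + 1.6·9 = 14.8; r = 15.8 − 14.8 = 1
x=10: ŷ = 0.4 + 1.6·10 = 16.4; r = 14 − 16.4 = -2.4
x=11: ŷ = 0.4 + 1.6·11 = 18; r = 17.4 − 18 = -0.6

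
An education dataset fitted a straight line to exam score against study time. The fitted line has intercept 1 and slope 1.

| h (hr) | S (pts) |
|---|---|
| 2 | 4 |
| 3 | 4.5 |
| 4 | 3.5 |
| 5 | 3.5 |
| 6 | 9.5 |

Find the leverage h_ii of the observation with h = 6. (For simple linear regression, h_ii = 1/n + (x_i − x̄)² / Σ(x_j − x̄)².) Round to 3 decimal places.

h̄ = (2 + 3 + 4 + 5 + 6)/5 = 4
Σ(h − h̄)² = 4 + 1 + 0 + 1 + 4 = 10
h = 1/5 + (2)²/10 = 0.2 + 0.4 = 0.600

h = 0.600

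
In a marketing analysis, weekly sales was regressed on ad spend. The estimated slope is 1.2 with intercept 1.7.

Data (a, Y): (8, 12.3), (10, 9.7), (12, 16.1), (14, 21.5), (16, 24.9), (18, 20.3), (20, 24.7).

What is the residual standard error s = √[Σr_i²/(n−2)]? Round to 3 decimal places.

a=8: Ŷ = 1.7 + 1.2·8 = 11.3; r = 12.3 − 11.3 = 1
a=10: Ŷ = 1.7 + 1.2·10 = 13.7; r = 9.7 − 13.7 = -4
a=12: Ŷ = 1.7 + 1.2·12 = 16.1; r = 16.1 − 16.1 = 0
a=14: Ŷ = 1.7 + 1.2·14 = 18.5; r = 21.5 − 18.5 = 3
a=16: Ŷ = 1.7 + 1.2·16 = 20.9; r = 24.9 − 20.9 = 4
a=18: Ŷ = 1.7 + 1.2·18 = 23.3; r = 20.3 − 23.3 = -3
a=20: Ŷ = 1.7 + 1.2·20 = 25.7; r = 24.7 − 25.7 = -1
SSE = 1 + 16 + 0 + 9 + 16 + 9 + 1 = 52
s = √(52/5) = √10.4 ≈ 3.225

s = 3.225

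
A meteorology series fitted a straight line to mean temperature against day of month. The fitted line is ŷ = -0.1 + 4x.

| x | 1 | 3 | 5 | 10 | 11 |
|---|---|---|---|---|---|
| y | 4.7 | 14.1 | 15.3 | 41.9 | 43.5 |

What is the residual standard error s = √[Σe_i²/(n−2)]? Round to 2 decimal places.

s = 3.20

x=1: ŷ = -0.1 + 4·1 = 3.9; e = 4.7 − 3.9 = 0.8
x=3: ŷ = -0.1 + 4·3 = 11.9; e = 14.1 − 11.9 = 2.2
x=5: ŷ = -0.1 + 4·5 = 19.9; e = 15.3 − 19.9 = -4.6
x=10: ŷ = -0.1 + 4·10 = 39.9; e = 41.9 − 39.9 = 2
x=11: ŷ = -0.1 + 4·11 = 43.9; e = 43.5 − 43.9 = -0.4
SSE = 0.64 + 4.84 + 21.16 + 4 + 0.16 = 30.8
s = √(30.8/3) = √10.2667 ≈ 3.20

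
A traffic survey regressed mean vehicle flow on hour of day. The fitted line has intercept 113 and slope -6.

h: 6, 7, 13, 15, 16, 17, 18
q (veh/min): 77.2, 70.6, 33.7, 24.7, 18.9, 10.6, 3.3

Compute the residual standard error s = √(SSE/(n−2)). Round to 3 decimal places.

s = 1.513

h=6: ŷ = 113 − 6·6 = 77; e = 77.2 − 77 = 0.2
h=7: ŷ = 113 − 6·7 = 71; e = 70.6 − 71 = -0.4
h=13: ŷ = 113 − 6·13 = 35; e = 33.7 − 35 = -1.3
h=15: ŷ = 113 − 6·15 = 23; e = 24.7 − 23 = 1.7
h=16: ŷ = 113 − 6·16 = 17; e = 18.9 − 17 = 1.9
h=17: ŷ = 113 − 6·17 = 11; e = 10.6 − 11 = -0.4
h=18: ŷ = 113 − 6·18 = 5; e = 3.3 − 5 = -1.7
SSE = 0.04 + 0.16 + 1.69 + 2.89 + 3.61 + 0.16 + 2.89 = 11.44
s = √(11.44/5) = √2.288 ≈ 1.513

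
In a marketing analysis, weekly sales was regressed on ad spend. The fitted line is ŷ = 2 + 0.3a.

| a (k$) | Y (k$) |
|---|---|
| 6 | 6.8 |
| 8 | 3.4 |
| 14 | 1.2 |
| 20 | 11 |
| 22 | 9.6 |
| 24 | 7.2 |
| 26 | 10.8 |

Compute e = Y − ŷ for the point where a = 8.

e = -1

ŷ = 2 + 0.3·8 = 4.4
e = 3.4 − 4.4 = -1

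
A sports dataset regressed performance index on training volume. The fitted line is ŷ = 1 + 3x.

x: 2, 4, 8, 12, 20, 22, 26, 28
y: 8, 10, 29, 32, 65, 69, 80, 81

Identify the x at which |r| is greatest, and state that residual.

x=2: ŷ = 1 + 3·2 = 7; r = 8 − 7 = 1
x=4: ŷ = 1 + 3·4 = 13; r = 10 − 13 = -3
x=8: ŷ = 1 + 3·8 = 25; r = 29 − 25 = 4
x=12: ŷ = 1 + 3·12 = 37; r = 32 − 37 = -5
x=20: ŷ = 1 + 3·20 = 61; r = 65 − 61 = 4
x=22: ŷ = 1 + 3·22 = 67; r = 69 − 67 = 2
x=26: ŷ = 1 + 3·26 = 79; r = 80 − 79 = 1
x=28: ŷ = 1 + 3·28 = 85; r = 81 − 85 = -4
Largest |r| is 5 at x = 12, residual -5.

x = 12, r = -5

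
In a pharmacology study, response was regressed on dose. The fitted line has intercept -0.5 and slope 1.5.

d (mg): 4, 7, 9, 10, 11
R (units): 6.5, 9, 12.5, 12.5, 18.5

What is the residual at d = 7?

e = -1

R̂ = -0.5 + 1.5·7 = 10
e = 9 − 10 = -1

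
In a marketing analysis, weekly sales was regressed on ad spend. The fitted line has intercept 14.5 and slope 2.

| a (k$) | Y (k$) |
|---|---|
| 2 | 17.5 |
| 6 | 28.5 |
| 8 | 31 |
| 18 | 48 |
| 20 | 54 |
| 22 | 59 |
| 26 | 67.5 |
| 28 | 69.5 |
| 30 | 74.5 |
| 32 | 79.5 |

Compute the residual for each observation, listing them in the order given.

a=2: Ŷ = 14.5 + 2·2 = 18.5; r = 17.5 − 18.5 = -1
a=6: Ŷ = 14.5 + 2·6 = 26.5; r = 28.5 − 26.5 = 2
a=8: Ŷ = 14.5 + 2·8 = 30.5; r = 31 − 30.5 = 0.5
a=18: Ŷ = 14.5 + 2·18 = 50.5; r = 48 − 50.5 = -2.5
a=20: Ŷ = 14.5 + 2·20 = 54.5; r = 54 − 54.5 = -0.5
a=22: Ŷ = 14.5 + 2·22 = 58.5; r = 59 − 58.5 = 0.5
a=26: Ŷ = 14.5 + 2·26 = 66.5; r = 67.5 − 66.5 = 1
a=28: Ŷ = 14.5 + 2·28 = 70.5; r = 69.5 − 70.5 = -1
a=30: Ŷ = 14.5 + 2·30 = 74.5; r = 74.5 − 74.5 = 0
a=32: Ŷ = 14.5 + 2·32 = 78.5; r = 79.5 − 78.5 = 1

-1, 2, 0.5, -2.5, -0.5, 0.5, 1, -1, 0, 1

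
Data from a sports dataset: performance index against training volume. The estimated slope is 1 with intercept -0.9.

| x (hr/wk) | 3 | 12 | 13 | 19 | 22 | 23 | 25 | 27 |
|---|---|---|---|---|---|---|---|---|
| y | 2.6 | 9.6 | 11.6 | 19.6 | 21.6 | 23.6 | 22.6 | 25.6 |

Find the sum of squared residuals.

SSE = 10

x=3: ŷ = -0.9 + 3 = 2.1; e = 2.6 − 2.1 = 0.5
x=12: ŷ = -0.9 + 12 = 11.1; e = 9.6 − 11.1 = -1.5
x=13: ŷ = -0.9 + 13 = 12.1; e = 11.6 − 12.1 = -0.5
x=19: ŷ = -0.9 + 19 = 18.1; e = 19.6 − 18.1 = 1.5
x=22: ŷ = -0.9 + 22 = 21.1; e = 21.6 − 21.1 = 0.5
x=23: ŷ = -0.9 + 23 = 22.1; e = 23.6 − 22.1 = 1.5
x=25: ŷ = -0.9 + 25 = 24.1; e = 22.6 − 24.1 = -1.5
x=27: ŷ = -0.9 + 27 = 26.1; e = 25.6 − 26.1 = -0.5
SSE = 0.25 + 2.25 + 0.25 + 2.25 + 0.25 + 2.25 + 2.25 + 0.25 = 10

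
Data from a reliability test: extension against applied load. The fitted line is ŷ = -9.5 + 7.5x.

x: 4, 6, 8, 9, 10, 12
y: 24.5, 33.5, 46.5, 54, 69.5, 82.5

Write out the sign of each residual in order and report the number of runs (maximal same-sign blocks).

3 runs

x=4: ŷ = -9.5 + 7.5·4 = 20.5; r = 24.5 − 20.5 = 4
x=6: ŷ = -9.5 + 7.5·6 = 35.5; r = 33.5 − 35.5 = -2
x=8: ŷ = -9.5 + 7.5·8 = 50.5; r = 46.5 − 50.5 = -4
x=9: ŷ = -9.5 + 7.5·9 = 58; r = 54 − 58 = -4
x=10: ŷ = -9.5 + 7.5·10 = 65.5; r = 69.5 − 65.5 = 4
x=12: ŷ = -9.5 + 7.5·12 = 80.5; r = 82.5 − 80.5 = 2
Signs: + − − − + +
Runs: +×1, −×3, +×2 → 3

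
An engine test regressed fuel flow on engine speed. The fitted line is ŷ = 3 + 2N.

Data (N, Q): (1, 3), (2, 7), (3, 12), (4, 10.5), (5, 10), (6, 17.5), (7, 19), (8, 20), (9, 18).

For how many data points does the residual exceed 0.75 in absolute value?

7

N=1: ŷ = 3 + 2·1 = 5; r = 3 − 5 = -2
N=2: ŷ = 3 + 2·2 = 7; r = 7 − 7 = 0
N=3: ŷ = 3 + 2·3 = 9; r = 12 − 9 = 3
N=4: ŷ = 3 + 2·4 = 11; r = 10.5 − 11 = -0.5
N=5: ŷ = 3 + 2·5 = 13; r = 10 − 13 = -3
N=6: ŷ = 3 + 2·6 = 15; r = 17.5 − 15 = 2.5
N=7: ŷ = 3 + 2·7 = 17; r = 19 − 17 = 2
N=8: ŷ = 3 + 2·8 = 19; r = 20 − 19 = 1
N=9: ŷ = 3 + 2·9 = 21; r = 18 − 21 = -3
|r| > 0.75: N=1 (|r|=2), N=3 (|r|=3), N=5 (|r|=3), N=6 (|r|=2.5), N=7 (|r|=2), N=8 (|r|=1), N=9 (|r|=3) → 7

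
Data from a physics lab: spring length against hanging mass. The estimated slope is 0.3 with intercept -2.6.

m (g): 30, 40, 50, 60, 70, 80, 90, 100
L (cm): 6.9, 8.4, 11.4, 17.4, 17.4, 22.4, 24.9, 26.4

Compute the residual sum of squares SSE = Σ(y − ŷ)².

SSE = 9.5

m=30: ŷ = -2.6 + 0.3·30 = 6.4; e = 6.9 − 6.4 = 0.5
m=40: ŷ = -2.6 + 0.3·40 = 9.4; e = 8.4 − 9.4 = -1
m=50: ŷ = -2.6 + 0.3·50 = 12.4; e = 11.4 − 12.4 = -1
m=60: ŷ = -2.6 + 0.3·60 = 15.4; e = 17.4 − 15.4 = 2
m=70: ŷ = -2.6 + 0.3·70 = 18.4; e = 17.4 − 18.4 = -1
m=80: ŷ = -2.6 + 0.3·80 = 21.4; e = 22.4 − 21.4 = 1
m=90: ŷ = -2.6 + 0.3·90 = 24.4; e = 24.9 − 24.4 = 0.5
m=100: ŷ = -2.6 + 0.3·100 = 27.4; e = 26.4 − 27.4 = -1
SSE = 0.25 + 1 + 1 + 4 + 1 + 1 + 0.25 + 1 = 9.5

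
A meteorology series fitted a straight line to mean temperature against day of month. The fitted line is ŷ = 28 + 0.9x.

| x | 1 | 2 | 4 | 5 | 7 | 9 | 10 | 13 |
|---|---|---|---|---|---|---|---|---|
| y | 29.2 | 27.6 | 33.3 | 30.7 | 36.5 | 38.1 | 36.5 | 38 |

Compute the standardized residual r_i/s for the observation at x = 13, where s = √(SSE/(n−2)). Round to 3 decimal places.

-0.868

x=1: ŷ = 28 + 0.9·1 = 28.9; r = 29.2 − 28.9 = 0.3
x=2: ŷ = 28 + 0.9·2 = 29.8; r = 27.6 − 29.8 = -2.2
x=4: ŷ = 28 + 0.9·4 = 31.6; r = 33.3 − 31.6 = 1.7
x=5: ŷ = 28 + 0.9·5 = 32.5; r = 30.7 − 32.5 = -1.8
x=7: ŷ = 28 + 0.9·7 = 34.3; r = 36.5 − 34.3 = 2.2
x=9: ŷ = 28 + 0.9·9 = 36.1; r = 38.1 − 36.1 = 2
x=10: ŷ = 28 + 0.9·10 = 37; r = 36.5 − 37 = -0.5
x=13: ŷ = 28 + 0.9·13 = 39.7; r = 38 − 39.7 = -1.7
SSE = 0.09 + 4.84 + 2.89 + 3.24 + 4.84 + 4 + 0.25 + 2.89 = 23.04
s = √(23.04/6) = 1.95959
r/s = -1.7 / 1.95959 = -0.868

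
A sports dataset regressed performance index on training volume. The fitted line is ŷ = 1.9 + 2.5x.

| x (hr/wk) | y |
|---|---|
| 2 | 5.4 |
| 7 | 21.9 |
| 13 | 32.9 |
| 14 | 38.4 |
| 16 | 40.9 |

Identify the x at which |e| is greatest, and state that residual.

x=2: ŷ = 1.9 + 2.5·2 = 6.9; e = 5.4 − 6.9 = -1.5
x=7: ŷ = 1.9 + 2.5·7 = 19.4; e = 21.9 − 19.4 = 2.5
x=13: ŷ = 1.9 + 2.5·13 = 34.4; e = 32.9 − 34.4 = -1.5
x=14: ŷ = 1.9 + 2.5·14 = 36.9; e = 38.4 − 36.9 = 1.5
x=16: ŷ = 1.9 + 2.5·16 = 41.9; e = 40.9 − 41.9 = -1
Largest |e| is 2.5 at x = 7, residual 2.5.

x = 7, e = 2.5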